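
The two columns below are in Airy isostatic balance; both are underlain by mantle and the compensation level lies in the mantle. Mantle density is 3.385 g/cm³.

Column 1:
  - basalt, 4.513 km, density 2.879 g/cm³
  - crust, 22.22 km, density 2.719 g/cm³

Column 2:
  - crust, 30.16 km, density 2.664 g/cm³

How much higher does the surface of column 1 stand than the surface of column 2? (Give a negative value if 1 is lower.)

For any compensation level in the mantle, the mantle terms cancel and isostasy reduces to e = (Σt_1 − Σt_2) − (Σ(ρt)_1 − Σ(ρt)_2) / ρ_m.
Σt_1 = 26.733 km; Σt_2 = 30.16 km; Σ(ρt)_1 = 73.409107; Σ(ρt)_2 = 80.34624 (in km·g/cm³).
e = (26.733 − 30.16) − (73.409107 − 80.34624) / 3.385 = −1.38 km.

−1.38 km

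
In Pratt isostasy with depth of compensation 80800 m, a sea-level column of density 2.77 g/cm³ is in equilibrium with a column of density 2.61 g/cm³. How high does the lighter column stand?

4950 m

ρ_ref D = ρ (D + h) → h = D (ρ_ref − ρ)/ρ.
h = 80800 m × (2.77 − 2.61)/2.61 = 4950 m.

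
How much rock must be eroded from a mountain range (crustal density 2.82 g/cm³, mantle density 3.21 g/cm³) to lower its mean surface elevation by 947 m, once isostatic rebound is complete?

7790 m

Net drop Δ = e − u = e − e ρ_c/ρ_m = e (ρ_m − ρ_c)/ρ_m.
e = Δ ρ_m/(ρ_m − ρ_c) = 947 m × 3.21/0.39 = 7790 m.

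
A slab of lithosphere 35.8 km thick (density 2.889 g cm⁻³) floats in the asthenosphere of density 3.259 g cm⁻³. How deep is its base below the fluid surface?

31.7 km

Draft d = t ρ_obj/ρ_fluid = 35.8 km × 2.889/3.259 = 31.7 km.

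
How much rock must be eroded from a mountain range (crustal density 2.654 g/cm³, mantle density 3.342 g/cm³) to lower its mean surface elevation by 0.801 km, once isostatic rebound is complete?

3.89 km

Net drop Δ = e − u = e − e ρ_c/ρ_m = e (ρ_m − ρ_c)/ρ_m.
e = Δ ρ_m/(ρ_m − ρ_c) = 0.801 km × 3.342/0.688 = 3.89 km.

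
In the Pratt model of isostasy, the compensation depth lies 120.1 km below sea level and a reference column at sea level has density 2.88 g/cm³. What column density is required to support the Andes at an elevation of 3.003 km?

Pratt balance: ρ_ref D = ρ (D + h).
ρ = ρ_ref D/(D + h) = 2.88 × 120.1 km/(120.1 km + 3.003 km) = 2.81 g/cm³.

2.81 g/cm³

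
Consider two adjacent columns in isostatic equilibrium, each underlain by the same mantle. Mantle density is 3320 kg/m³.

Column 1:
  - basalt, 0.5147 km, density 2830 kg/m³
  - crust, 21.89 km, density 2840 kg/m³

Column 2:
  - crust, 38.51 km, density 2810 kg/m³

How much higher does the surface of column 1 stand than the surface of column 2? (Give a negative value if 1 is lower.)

−2.67 km

For any compensation level in the mantle, the mantle terms cancel and isostasy reduces to e = (Σt_1 − Σt_2) − (Σ(ρt)_1 − Σ(ρt)_2) / ρ_m.
Σt_1 = 22.4047 km; Σt_2 = 38.51 km; Σ(ρt)_1 = 63624.201; Σ(ρt)_2 = 108213.1 (in km·kg/m³).
e = (22.4047 − 38.51) − (63624.201 − 108213.1) / 3320 = −2.67 km.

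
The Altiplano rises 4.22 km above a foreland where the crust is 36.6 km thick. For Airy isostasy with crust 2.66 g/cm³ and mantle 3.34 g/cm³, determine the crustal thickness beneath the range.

57.3 km

Root depth r = h ρ_c / (ρ_m − ρ_c) = 4.22 km × 2.66 / 0.68 = 16.51 km.
Total thickness = T + h + r = 36.6 km + 4.22 km + 16.51 km = 57.3 km.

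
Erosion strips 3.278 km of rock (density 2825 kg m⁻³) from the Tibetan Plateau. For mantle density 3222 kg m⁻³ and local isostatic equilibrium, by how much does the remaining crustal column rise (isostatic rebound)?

2.87 km

Unloading: uplift u = e ρ_c/ρ_m = 3.278 km × 2825/3222 = 2.87 km.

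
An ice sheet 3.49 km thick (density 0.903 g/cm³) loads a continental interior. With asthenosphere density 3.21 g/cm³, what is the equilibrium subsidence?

Equating mass per unit area of the two columns: the ice load ρ_ice t is balanced by mantle displaced below, ρ_m s.
s = t ρ_ice / ρ_m = 3.49 km × 0.903/3.21 = 0.982 km.

0.982 km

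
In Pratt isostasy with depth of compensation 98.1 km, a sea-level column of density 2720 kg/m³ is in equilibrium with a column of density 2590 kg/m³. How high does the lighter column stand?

ρ_ref D = ρ (D + h) → h = D (ρ_ref − ρ)/ρ.
h = 98.1 km × (2720 − 2590)/2590 = 4.92 km.

4.92 km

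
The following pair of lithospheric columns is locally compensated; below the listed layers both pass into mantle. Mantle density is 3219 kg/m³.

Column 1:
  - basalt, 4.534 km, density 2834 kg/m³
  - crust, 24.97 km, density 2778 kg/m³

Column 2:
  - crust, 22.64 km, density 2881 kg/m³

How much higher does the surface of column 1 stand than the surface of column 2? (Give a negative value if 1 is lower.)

1.59 km

For any compensation level in the mantle, the mantle terms cancel and isostasy reduces to e = (Σt_1 − Σt_2) − (Σ(ρt)_1 − Σ(ρt)_2) / ρ_m.
Σt_1 = 29.504 km; Σt_2 = 22.64 km; Σ(ρt)_1 = 82216.016; Σ(ρt)_2 = 65225.84 (in km·kg/m³).
e = (29.504 − 22.64) − (82216.016 − 65225.84) / 3219 = 1.59 km.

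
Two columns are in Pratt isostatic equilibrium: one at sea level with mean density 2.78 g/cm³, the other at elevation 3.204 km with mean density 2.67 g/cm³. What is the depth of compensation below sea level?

77.8 km

ρ_ref D = ρ (D + h) → D (ρ_ref − ρ) = ρ h.
D = ρ h/(ρ_ref − ρ) = 2.67 × 3.204 km/(2.78 − 2.67) = 77.8 km.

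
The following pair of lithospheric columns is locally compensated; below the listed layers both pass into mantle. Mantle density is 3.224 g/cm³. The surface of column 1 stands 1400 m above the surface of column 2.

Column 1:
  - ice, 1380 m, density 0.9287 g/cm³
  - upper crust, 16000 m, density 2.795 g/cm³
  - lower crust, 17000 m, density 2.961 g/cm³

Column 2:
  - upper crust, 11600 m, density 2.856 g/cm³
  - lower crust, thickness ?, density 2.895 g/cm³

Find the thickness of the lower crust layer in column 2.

Take the compensation level at the base of the deeper column (depth z_c below the surface of column 1) and equate Σ ρ_i t_i down to z_c; mantle fills any gap and the z_c terms cancel.
Column 1: 1380×0.9287 + 16000×2.795 + 17000×2.961 + (z_c − 34380)×3.224
Column 2: 1400×0 + 11600×2.856 + x×2.895 + (z_c − 1400 − 11600 − x)×3.224
The z_c×3.224 term appears on both sides and cancels. Collect the known terms of each column as K = Σ(ρt)_known − 3.224 × (depth of known layers): K_1 = 96338.606 − 3.224×34380 = −14502.514; K_2 = 33129.6 − 3.224×(1400 + 11600) = −8782.4.
Balance: K_1 = K_2 − x×(3.224 − 2.895), so x = (K_2 − K_1)/(3.224 − 2.895) = 5720.11/0.329 = 17400 m.

17400 m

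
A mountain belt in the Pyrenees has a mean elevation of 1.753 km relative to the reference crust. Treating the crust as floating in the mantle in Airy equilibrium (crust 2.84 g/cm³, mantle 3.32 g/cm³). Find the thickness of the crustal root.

10.4 km

Balancing pressure at the compensation depth: the weight of the topography is balanced by the buoyancy of the root, ρ_c h = (ρ_m − ρ_c) r.
r = h · ρ_c / (ρ_m − ρ_c) = 1.753 km × 2.84 / (3.32 − 2.84) = 10.4 km.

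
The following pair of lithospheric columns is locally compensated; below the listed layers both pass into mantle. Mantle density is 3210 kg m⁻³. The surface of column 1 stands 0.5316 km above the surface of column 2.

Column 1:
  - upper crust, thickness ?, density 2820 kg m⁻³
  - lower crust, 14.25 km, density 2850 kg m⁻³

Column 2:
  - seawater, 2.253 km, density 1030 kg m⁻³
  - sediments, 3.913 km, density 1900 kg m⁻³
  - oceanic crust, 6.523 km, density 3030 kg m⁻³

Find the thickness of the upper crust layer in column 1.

20 km

Take the compensation level at the base of the deeper column (depth z_c below the surface of column 1) and equate Σ ρ_i t_i down to z_c; mantle fills any gap and the z_c terms cancel.
Column 1: x×2820 + 14.25×2850 + (z_c − 14.25 − x)×3210
Column 2: 0.5316×0 + 2.253×1030 + 3.913×1900 + 6.523×3030 + (z_c − 0.5316 − 12.689)×3210
The z_c×3210 term appears on both sides and cancels. Collect the known terms of each column as K = Σ(ρt)_known − 3210 × (depth of known layers): K_1 = 40612.5 − 3210×14.25 = −5130; K_2 = 29519.98 − 3210×(0.5316 + 12.689) = −12918.146.
Balance: K_1 − x×(3210 − 2820) = K_2, so x = (K_1 − K_2)/(3210 − 2820) = 7788.15/390 = 20 km.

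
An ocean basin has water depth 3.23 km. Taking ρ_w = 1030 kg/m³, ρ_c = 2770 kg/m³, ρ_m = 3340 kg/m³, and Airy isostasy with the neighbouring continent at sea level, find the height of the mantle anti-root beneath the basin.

9.86 km

Balancing pressure at the compensation depth: replacing crust with seawater at the top is compensated by replacing crust with mantle at the base: d (ρ_c − ρ_w) = a (ρ_m − ρ_c).
a = d (ρ_c − ρ_w)/(ρ_m − ρ_c) = 3.23 km × 1740/570 = 9.86 km.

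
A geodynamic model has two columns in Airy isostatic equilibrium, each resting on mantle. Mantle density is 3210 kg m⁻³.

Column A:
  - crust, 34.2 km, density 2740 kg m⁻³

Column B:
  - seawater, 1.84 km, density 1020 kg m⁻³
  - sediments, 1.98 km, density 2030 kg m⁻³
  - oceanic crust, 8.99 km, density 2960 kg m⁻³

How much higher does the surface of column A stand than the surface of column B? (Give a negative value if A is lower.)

2.32 km

For any compensation level in the mantle, the mantle terms cancel and isostasy reduces to e = (Σt_A − Σt_B) − (Σ(ρt)_A − Σ(ρt)_B) / ρ_m.
Σt_A = 34.2 km; Σt_B = 12.81 km; Σ(ρt)_A = 93708; Σ(ρt)_B = 32506.6 (in km·kg m⁻³).
e = (34.2 − 12.81) − (93708 − 32506.6) / 3210 = 2.32 km.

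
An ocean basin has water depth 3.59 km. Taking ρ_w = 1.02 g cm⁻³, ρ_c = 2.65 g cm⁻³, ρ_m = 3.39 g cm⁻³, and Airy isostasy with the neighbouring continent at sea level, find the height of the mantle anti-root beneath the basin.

Equating mass per unit area of the two columns: replacing crust with seawater at the top is compensated by replacing crust with mantle at the base: d (ρ_c − ρ_w) = a (ρ_m − ρ_c).
a = d (ρ_c − ρ_w)/(ρ_m − ρ_c) = 3.59 km × 1.63/0.74 = 7.91 km.

7.91 km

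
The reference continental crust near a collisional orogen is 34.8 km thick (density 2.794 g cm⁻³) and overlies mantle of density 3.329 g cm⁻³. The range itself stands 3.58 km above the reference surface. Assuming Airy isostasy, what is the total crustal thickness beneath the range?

Root depth r = h ρ_c / (ρ_m − ρ_c) = 3.58 km × 2.794 / 0.535 = 18.7 km.
Total thickness = T + h + r = 34.8 km + 3.58 km + 18.7 km = 57.1 km.

57.1 km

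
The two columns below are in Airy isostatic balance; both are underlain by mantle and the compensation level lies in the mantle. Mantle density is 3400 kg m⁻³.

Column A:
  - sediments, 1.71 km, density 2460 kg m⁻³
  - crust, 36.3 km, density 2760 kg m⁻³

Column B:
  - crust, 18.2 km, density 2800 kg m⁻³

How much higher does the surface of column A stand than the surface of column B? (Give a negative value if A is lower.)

4.09 km

For any compensation level in the mantle, the mantle terms cancel and isostasy reduces to e = (Σt_A − Σt_B) − (Σ(ρt)_A − Σ(ρt)_B) / ρ_m.
Σt_A = 38.01 km; Σt_B = 18.2 km; Σ(ρt)_A = 104394.6; Σ(ρt)_B = 50960 (in km·kg m⁻³).
e = (38.01 − 18.2) − (104394.6 − 50960) / 3400 = 4.09 km.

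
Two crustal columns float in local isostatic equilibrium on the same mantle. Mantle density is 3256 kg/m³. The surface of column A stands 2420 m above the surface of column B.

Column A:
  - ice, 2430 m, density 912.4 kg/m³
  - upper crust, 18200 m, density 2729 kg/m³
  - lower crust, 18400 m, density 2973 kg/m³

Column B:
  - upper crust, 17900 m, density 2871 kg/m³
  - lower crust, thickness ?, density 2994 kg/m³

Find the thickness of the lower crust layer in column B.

21800 m

Take the compensation level at the base of the deeper column (depth z_c below the surface of column A) and equate Σ ρ_i t_i down to z_c; mantle fills any gap and the z_c terms cancel.
Column A: 2430×912.4 + 18200×2729 + 18400×2973 + (z_c − 39030)×3256
Column B: 2420×0 + 17900×2871 + x×2994 + (z_c − 2420 − 17900 − x)×3256
The z_c×3256 term appears on both sides and cancels. Collect the known terms of each column as K = Σ(ρt)_known − 3256 × (depth of known layers): K_A = 106588132 − 3256×39030 = −20493548; K_B = 51390900 − 3256×(2420 + 17900) = −14771020.
Balance: K_A = K_B − x×(3256 − 2994), so x = (K_B − K_A)/(3256 − 2994) = 5722530/262 = 21800 m.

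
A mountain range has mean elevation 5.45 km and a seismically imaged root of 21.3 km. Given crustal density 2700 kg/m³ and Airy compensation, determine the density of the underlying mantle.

Airy balance: ρ_c h = (ρ_m − ρ_c) r → ρ_m = ρ_c (1 + h/r).
ρ_m = 2700 × (1 + 5.45 km/21.3 km) = 3390 kg/m³.

3390 kg/m³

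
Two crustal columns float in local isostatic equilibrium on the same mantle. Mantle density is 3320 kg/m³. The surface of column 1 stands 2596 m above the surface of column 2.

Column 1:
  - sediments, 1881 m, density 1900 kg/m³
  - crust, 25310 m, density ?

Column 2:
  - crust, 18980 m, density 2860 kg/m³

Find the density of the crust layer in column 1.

Take the compensation level at the base of the deeper column (depth z_c below the surface of column 1) and equate Σ ρ_i t_i down to z_c; mantle fills any gap and the z_c terms cancel.
Column 1: 1881×1900 + 25310×ρ + (z_c − 27191)×3320
Column 2: 2596×0 + 18980×2860 + (z_c − 2596 − 18980)×3320
The z_c×3320 term appears on both sides and cancels. Collect the known terms of each column as K = Σ(ρt)_known − 3320 × (depth of known layers): K_1 = 3573900 − 3320×27191 = −86700220; K_2 = 54282800 − 3320×(2596 + 18980) = −17349520.
Balance: K_1 + 25310×ρ = K_2, so ρ = (K_2 − K_1)/25310 = 69350700/25310 = 2740 kg/m³.

2740 kg/m³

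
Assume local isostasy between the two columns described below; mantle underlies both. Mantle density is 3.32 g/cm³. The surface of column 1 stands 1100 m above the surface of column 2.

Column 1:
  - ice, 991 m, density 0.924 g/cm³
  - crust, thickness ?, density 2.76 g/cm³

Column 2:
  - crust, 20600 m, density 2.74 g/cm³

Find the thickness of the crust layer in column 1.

23600 m

Take the compensation level at the base of the deeper column (depth z_c below the surface of column 1) and equate Σ ρ_i t_i down to z_c; mantle fills any gap and the z_c terms cancel.
Column 1: 991×0.924 + x×2.76 + (z_c − 991 − x)×3.32
Column 2: 1100×0 + 20600×2.74 + (z_c − 1100 − 20600)×3.32
The z_c×3.32 term appears on both sides and cancels. Collect the known terms of each column as K = Σ(ρt)_known − 3.32 × (depth of known layers): K_1 = 915.684 − 3.32×991 = −2374.436; K_2 = 56444 − 3.32×(1100 + 20600) = −15600.
Balance: K_1 − x×(3.32 − 2.76) = K_2, so x = (K_1 − K_2)/(3.32 − 2.76) = 13225.6/0.56 = 23600 m.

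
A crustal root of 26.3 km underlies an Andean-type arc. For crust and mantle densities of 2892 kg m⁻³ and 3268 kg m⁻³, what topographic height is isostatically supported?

3.42 km

Isostatic balance requires: ρ_c h = (ρ_m − ρ_c) r.
h = r (ρ_m − ρ_c) / ρ_c = 26.3 km × (3268 − 2892) / 2892 = 3.42 km.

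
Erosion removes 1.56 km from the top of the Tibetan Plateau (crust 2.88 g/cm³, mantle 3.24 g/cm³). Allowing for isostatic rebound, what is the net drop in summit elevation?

0.173 km

Rebound u = e ρ_c/ρ_m = 1.56 km × 2.88/3.24 = 1.387 km.
Net surface drop = e − u = 1.56 km − 1.387 km = e (ρ_m − ρ_c)/ρ_m = 0.173 km.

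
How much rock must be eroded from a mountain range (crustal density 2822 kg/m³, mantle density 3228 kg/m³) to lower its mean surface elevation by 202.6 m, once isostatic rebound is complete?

Net drop Δ = e − u = e − e ρ_c/ρ_m = e (ρ_m − ρ_c)/ρ_m.
e = Δ ρ_m/(ρ_m − ρ_c) = 202.6 m × 3228/406 = 1610 m.

1610 m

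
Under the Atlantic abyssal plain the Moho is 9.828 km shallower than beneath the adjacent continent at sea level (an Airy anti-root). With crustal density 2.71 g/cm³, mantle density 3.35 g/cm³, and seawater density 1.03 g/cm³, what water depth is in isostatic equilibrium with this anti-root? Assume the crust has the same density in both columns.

3.74 km

Replacing a thickness d of crust by seawater at the top must be balanced by replacing crust with mantle at the base: d (ρ_c − ρ_w) = a (ρ_m − ρ_c).
d = a (ρ_m − ρ_c)/(ρ_c − ρ_w) = 9.828 km × 0.64/1.68 = 3.74 km.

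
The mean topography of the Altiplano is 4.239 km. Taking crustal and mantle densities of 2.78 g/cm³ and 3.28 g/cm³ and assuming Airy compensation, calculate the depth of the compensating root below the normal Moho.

23.6 km

In Airy isostatic equilibrium: the weight of the topography is balanced by the buoyancy of the root, ρ_c h = (ρ_m − ρ_c) r.
r = h · ρ_c / (ρ_m − ρ_c) = 4.239 km × 2.78 / (3.28 − 2.78) = 23.6 km.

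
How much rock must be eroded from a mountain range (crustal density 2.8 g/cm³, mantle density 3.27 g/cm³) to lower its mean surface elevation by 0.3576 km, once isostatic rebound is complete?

2.49 km

Net drop Δ = e − u = e − e ρ_c/ρ_m = e (ρ_m − ρ_c)/ρ_m.
e = Δ ρ_m/(ρ_m − ρ_c) = 0.3576 km × 3.27/0.47 = 2.49 km.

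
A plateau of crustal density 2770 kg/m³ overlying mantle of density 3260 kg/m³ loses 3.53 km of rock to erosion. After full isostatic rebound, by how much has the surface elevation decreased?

Rebound u = e ρ_c/ρ_m = 3.53 km × 2770/3260 = 2.999 km.
Net surface drop = e − u = 3.53 km − 2.999 km = e (ρ_m − ρ_c)/ρ_m = 0.531 km.

0.531 km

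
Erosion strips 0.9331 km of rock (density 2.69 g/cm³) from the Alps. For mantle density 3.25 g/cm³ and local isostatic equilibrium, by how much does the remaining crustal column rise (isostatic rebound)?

0.772 km

Unloading: uplift u = e ρ_c/ρ_m = 0.9331 km × 2.69/3.25 = 0.772 km.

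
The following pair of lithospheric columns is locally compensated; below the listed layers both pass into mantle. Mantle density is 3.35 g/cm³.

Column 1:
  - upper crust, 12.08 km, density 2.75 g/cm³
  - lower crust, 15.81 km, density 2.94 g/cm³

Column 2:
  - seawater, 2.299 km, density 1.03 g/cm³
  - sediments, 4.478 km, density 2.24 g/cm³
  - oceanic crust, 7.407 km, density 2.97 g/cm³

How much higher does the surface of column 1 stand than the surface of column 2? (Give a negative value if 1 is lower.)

0.182 km

For any compensation level in the mantle, the mantle terms cancel and isostasy reduces to e = (Σt_1 − Σt_2) − (Σ(ρt)_1 − Σ(ρt)_2) / ρ_m.
Σt_1 = 27.89 km; Σt_2 = 14.184 km; Σ(ρt)_1 = 79.7014; Σ(ρt)_2 = 34.39748 (in km·g/cm³).
e = (27.89 − 14.184) − (79.7014 − 34.39748) / 3.35 = 0.182 km.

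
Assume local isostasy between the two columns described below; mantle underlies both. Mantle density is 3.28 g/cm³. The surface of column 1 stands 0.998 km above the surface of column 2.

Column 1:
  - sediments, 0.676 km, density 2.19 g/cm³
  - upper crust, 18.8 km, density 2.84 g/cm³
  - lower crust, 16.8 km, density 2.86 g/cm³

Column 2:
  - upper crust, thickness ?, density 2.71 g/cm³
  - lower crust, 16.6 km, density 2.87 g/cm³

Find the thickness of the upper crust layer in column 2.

10.5 km

Take the compensation level at the base of the deeper column (depth z_c below the surface of column 1) and equate Σ ρ_i t_i down to z_c; mantle fills any gap and the z_c terms cancel.
Column 1: 0.676×2.19 + 18.8×2.84 + 16.8×2.86 + (z_c − 36.276)×3.28
Column 2: 0.998×0 + x×2.71 + 16.6×2.87 + (z_c − 0.998 − 16.6 − x)×3.28
The z_c×3.28 term appears on both sides and cancels. Collect the known terms of each column as K = Σ(ρt)_known − 3.28 × (depth of known layers): K_1 = 102.92044 − 3.28×36.276 = −16.06484; K_2 = 47.642 − 3.28×(0.998 + 16.6) = −10.07944.
Balance: K_1 = K_2 − x×(3.28 − 2.71), so x = (K_2 − K_1)/(3.28 − 2.71) = 5.9854/0.57 = 10.5 km.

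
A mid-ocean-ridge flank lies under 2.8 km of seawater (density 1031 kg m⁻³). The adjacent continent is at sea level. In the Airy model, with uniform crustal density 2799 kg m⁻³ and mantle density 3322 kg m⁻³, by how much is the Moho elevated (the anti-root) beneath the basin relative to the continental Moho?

Equating mass per unit area of the two columns: replacing crust with seawater at the top is compensated by replacing crust with mantle at the base: d (ρ_c − ρ_w) = a (ρ_m − ρ_c).
a = d (ρ_c − ρ_w)/(ρ_m − ρ_c) = 2.8 km × 1768/523 = 9.47 km.

9.47 km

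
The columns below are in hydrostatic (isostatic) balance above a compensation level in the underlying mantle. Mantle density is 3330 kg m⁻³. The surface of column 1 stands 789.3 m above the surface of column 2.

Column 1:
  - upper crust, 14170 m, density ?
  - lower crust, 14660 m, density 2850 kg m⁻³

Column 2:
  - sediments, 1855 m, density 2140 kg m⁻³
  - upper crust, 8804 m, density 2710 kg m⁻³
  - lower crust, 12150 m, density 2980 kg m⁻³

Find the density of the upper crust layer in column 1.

Take the compensation level at the base of the deeper column (depth z_c below the surface of column 1) and equate Σ ρ_i t_i down to z_c; mantle fills any gap and the z_c terms cancel.
Column 1: 14170×ρ + 14660×2850 + (z_c − 28830)×3330
Column 2: 789.3×0 + 1855×2140 + 8804×2710 + 12150×2980 + (z_c − 789.3 − 22809)×3330
The z_c×3330 term appears on both sides and cancels. Collect the known terms of each column as K = Σ(ρt)_known − 3330 × (depth of known layers): K_1 = 41781000 − 3330×28830 = −54222900; K_2 = 64035540 − 3330×(789.3 + 22809) = −14546799.
Balance: K_1 + 14170×ρ = K_2, so ρ = (K_2 − K_1)/14170 = 39676100/14170 = 2800 kg m⁻³.

2800 kg m⁻³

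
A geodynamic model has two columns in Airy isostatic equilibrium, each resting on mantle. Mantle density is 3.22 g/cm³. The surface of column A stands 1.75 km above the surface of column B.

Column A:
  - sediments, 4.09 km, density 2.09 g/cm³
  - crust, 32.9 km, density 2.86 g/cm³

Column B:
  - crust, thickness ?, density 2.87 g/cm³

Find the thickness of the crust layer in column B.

Take the compensation level at the base of the deeper column (depth z_c below the surface of column A) and equate Σ ρ_i t_i down to z_c; mantle fills any gap and the z_c terms cancel.
Column A: 4.09×2.09 + 32.9×2.86 + (z_c − 36.99)×3.22
Column B: 1.75×0 + x×2.87 + (z_c − 1.75 − 0 − x)×3.22
The z_c×3.22 term appears on both sides and cancels. Collect the known terms of each column as K = Σ(ρt)_known − 3.22 × (depth of known layers): K_A = 102.6421 − 3.22×36.99 = −16.4657; K_B = 0 − 3.22×(1.75 + 0) = −5.635.
Balance: K_A = K_B − x×(3.22 − 2.87), so x = (K_B − K_A)/(3.22 − 2.87) = 10.8307/0.35 = 30.9 km.

30.9 km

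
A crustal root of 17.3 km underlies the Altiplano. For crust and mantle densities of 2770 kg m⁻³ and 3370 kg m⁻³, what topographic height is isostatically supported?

3.75 km

Equating mass per unit area of the two columns: ρ_c h = (ρ_m − ρ_c) r.
h = r (ρ_m − ρ_c) / ρ_c = 17.3 km × (3370 − 2770) / 2770 = 3.75 km.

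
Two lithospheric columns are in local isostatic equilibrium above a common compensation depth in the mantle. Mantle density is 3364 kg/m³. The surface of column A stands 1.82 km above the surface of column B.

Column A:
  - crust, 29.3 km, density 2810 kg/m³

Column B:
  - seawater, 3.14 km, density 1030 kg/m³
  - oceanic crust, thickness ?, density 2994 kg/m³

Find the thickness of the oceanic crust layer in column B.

7.52 km

Take the compensation level at the base of the deeper column (depth z_c below the surface of column A) and equate Σ ρ_i t_i down to z_c; mantle fills any gap and the z_c terms cancel.
Column A: 29.3×2810 + (z_c − 29.3)×3364
Column B: 1.82×0 + 3.14×1030 + x×2994 + (z_c − 1.82 − 3.14 − x)×3364
The z_c×3364 term appears on both sides and cancels. Collect the known terms of each column as K = Σ(ρt)_known − 3364 × (depth of known layers): K_A = 82333 − 3364×29.3 = −16232.2; K_B = 3234.2 − 3364×(1.82 + 3.14) = −13451.24.
Balance: K_A = K_B − x×(3364 − 2994), so x = (K_B − K_A)/(3364 − 2994) = 2780.96/370 = 7.52 km.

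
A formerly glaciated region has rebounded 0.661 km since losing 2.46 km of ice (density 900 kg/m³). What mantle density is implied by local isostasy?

ρ_m = ρ_ice t / u = 900 × 2.46 km/0.661 km = 3350 kg/m³.

3350 kg/m³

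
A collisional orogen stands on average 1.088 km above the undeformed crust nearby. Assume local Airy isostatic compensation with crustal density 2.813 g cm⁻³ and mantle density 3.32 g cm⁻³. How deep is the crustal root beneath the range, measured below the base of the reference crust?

6.04 km

For local isostatic compensation: the weight of the topography is balanced by the buoyancy of the root, ρ_c h = (ρ_m − ρ_c) r.
r = h · ρ_c / (ρ_m − ρ_c) = 1.088 km × 2.813 / (3.32 − 2.813) = 6.04 km.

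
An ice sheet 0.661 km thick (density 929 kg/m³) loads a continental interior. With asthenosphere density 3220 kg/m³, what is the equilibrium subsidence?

0.191 km

Equating mass per unit area of the two columns: the ice load ρ_ice t is balanced by mantle displaced below, ρ_m s.
s = t ρ_ice / ρ_m = 0.661 km × 929/3220 = 0.191 km.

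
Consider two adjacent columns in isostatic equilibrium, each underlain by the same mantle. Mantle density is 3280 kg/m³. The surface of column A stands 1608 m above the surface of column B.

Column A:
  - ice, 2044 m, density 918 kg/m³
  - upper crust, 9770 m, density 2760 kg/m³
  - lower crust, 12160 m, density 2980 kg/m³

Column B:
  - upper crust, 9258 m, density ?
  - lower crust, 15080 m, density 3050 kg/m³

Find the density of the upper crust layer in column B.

Take the compensation level at the base of the deeper column (depth z_c below the surface of column A) and equate Σ ρ_i t_i down to z_c; mantle fills any gap and the z_c terms cancel.
Column A: 2044×918 + 9770×2760 + 12160×2980 + (z_c − 23974)×3280
Column B: 1608×0 + 9258×ρ + 15080×3050 + (z_c − 1608 − 24338)×3280
The z_c×3280 term appears on both sides and cancels. Collect the known terms of each column as K = Σ(ρt)_known − 3280 × (depth of known layers): K_A = 65078392 − 3280×23974 = −13556328; K_B = 45994000 − 3280×(1608 + 24338) = −39108880.
Balance: K_A = K_B + 9258×ρ, so ρ = (K_A − K_B)/9258 = 25552600/9258 = 2760 kg/m³.

2760 kg/m³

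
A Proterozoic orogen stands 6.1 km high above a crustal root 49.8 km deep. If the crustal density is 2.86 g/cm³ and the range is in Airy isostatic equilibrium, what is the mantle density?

3.21 g/cm³

Airy balance: ρ_c h = (ρ_m − ρ_c) r → ρ_m = ρ_c (1 + h/r).
ρ_m = 2.86 × (1 + 6.1 km/49.8 km) = 3.21 g/cm³.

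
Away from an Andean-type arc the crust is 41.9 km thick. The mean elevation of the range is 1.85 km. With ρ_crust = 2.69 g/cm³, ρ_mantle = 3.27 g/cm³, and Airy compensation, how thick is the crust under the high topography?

52.3 km

Root depth r = h ρ_c / (ρ_m − ρ_c) = 1.85 km × 2.69 / 0.58 = 8.58 km.
Total thickness = T + h + r = 41.9 km + 1.85 km + 8.58 km = 52.3 km.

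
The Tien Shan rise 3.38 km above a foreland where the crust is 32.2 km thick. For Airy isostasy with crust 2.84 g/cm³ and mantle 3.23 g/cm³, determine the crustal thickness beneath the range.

Root depth r = h ρ_c / (ρ_m − ρ_c) = 3.38 km × 2.84 / 0.39 = 24.61 km.
Total thickness = T + h + r = 32.2 km + 3.38 km + 24.61 km = 60.2 km.

60.2 km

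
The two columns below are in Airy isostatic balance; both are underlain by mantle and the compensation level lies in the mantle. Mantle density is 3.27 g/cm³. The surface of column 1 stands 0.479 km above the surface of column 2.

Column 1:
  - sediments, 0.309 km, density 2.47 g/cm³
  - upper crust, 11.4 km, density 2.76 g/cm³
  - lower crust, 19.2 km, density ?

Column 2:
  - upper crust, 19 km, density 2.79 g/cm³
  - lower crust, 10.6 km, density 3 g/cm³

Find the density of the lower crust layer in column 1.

Take the compensation level at the base of the deeper column (depth z_c below the surface of column 1) and equate Σ ρ_i t_i down to z_c; mantle fills any gap and the z_c terms cancel.
Column 1: 0.309×2.47 + 11.4×2.76 + 19.2×ρ + (z_c − 30.909)×3.27
Column 2: 0.479×0 + 19×2.79 + 10.6×3 + (z_c − 0.479 − 29.6)×3.27
The z_c×3.27 term appears on both sides and cancels. Collect the known terms of each column as K = Σ(ρt)_known − 3.27 × (depth of known layers): K_1 = 32.22723 − 3.27×30.909 = −68.8452; K_2 = 84.81 − 3.27×(0.479 + 29.6) = −13.54833.
Balance: K_1 + 19.2×ρ = K_2, so ρ = (K_2 − K_1)/19.2 = 55.2969/19.2 = 2.88 g/cm³.

2.88 g/cm³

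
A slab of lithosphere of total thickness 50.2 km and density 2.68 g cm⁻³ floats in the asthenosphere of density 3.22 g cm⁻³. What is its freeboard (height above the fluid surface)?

8.42 km

Floating equilibrium: submerged depth d = t ρ_obj/ρ_fluid = 50.2 km × 2.68/3.22 = 41.78 km.
Freeboard = t − d = 50.2 km − 41.78 km = 8.42 km.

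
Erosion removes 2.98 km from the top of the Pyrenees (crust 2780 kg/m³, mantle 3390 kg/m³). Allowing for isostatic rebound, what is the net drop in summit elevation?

0.536 km

Rebound u = e ρ_c/ρ_m = 2.98 km × 2780/3390 = 2.444 km.
Net surface drop = e − u = 2.98 km − 2.444 km = e (ρ_m − ρ_c)/ρ_m = 0.536 km.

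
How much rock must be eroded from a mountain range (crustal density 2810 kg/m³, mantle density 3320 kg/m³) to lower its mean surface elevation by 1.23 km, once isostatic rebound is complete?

8.01 km

Net drop Δ = e − u = e − e ρ_c/ρ_m = e (ρ_m − ρ_c)/ρ_m.
e = Δ ρ_m/(ρ_m − ρ_c) = 1.23 km × 3320/510 = 8.01 km.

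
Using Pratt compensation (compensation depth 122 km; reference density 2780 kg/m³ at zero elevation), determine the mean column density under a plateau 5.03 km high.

Pratt balance: ρ_ref D = ρ (D + h).
ρ = ρ_ref D/(D + h) = 2780 × 122 km/(122 km + 5.03 km) = 2670 kg/m³.

2670 kg/m³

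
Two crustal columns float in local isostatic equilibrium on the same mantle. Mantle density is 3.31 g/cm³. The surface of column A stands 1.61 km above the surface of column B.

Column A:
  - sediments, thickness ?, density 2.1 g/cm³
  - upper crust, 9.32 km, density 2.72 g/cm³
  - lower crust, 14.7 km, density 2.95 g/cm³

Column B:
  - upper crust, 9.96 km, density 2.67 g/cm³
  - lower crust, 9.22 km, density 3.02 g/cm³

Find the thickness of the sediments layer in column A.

2.96 km

Take the compensation level at the base of the deeper column (depth z_c below the surface of column A) and equate Σ ρ_i t_i down to z_c; mantle fills any gap and the z_c terms cancel.
Column A: x×2.1 + 9.32×2.72 + 14.7×2.95 + (z_c − 24.02 − x)×3.31
Column B: 1.61×0 + 9.96×2.67 + 9.22×3.02 + (z_c − 1.61 − 19.18)×3.31
The z_c×3.31 term appears on both sides and cancels. Collect the known terms of each column as K = Σ(ρt)_known − 3.31 × (depth of known layers): K_A = 68.7154 − 3.31×24.02 = −10.7908; K_B = 54.4376 − 3.31×(1.61 + 19.18) = −14.3773.
Balance: K_A − x×(3.31 − 2.1) = K_B, so x = (K_A − K_B)/(3.31 − 2.1) = 3.5865/1.21 = 2.96 km.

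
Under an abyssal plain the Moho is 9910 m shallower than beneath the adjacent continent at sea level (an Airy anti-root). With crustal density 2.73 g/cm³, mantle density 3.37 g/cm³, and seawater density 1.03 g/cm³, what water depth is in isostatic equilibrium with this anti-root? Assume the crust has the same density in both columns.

3730 m

Replacing a thickness d of crust by seawater at the top must be balanced by replacing crust with mantle at the base: d (ρ_c − ρ_w) = a (ρ_m − ρ_c).
d = a (ρ_m − ρ_c)/(ρ_c − ρ_w) = 9910 m × 0.64/1.7 = 3730 m.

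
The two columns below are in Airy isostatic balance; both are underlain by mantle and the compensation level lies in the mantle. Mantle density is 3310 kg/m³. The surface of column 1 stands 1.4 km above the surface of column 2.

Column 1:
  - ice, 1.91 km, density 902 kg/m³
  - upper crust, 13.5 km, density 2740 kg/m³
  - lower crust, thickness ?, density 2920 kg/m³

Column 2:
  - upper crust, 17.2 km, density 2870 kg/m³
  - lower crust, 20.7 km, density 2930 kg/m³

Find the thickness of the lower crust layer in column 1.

Take the compensation level at the base of the deeper column (depth z_c below the surface of column 1) and equate Σ ρ_i t_i down to z_c; mantle fills any gap and the z_c terms cancel.
Column 1: 1.91×902 + 13.5×2740 + x×2920 + (z_c − 15.41 − x)×3310
Column 2: 1.4×0 + 17.2×2870 + 20.7×2930 + (z_c − 1.4 − 37.9)×3310
The z_c×3310 term appears on both sides and cancels. Collect the known terms of each column as K = Σ(ρt)_known − 3310 × (depth of known layers): K_1 = 38712.82 − 3310×15.41 = −12294.28; K_2 = 110015 − 3310×(1.4 + 37.9) = −20068.
Balance: K_1 − x×(3310 − 2920) = K_2, so x = (K_1 − K_2)/(3310 − 2920) = 7773.72/390 = 19.9 km.

19.9 km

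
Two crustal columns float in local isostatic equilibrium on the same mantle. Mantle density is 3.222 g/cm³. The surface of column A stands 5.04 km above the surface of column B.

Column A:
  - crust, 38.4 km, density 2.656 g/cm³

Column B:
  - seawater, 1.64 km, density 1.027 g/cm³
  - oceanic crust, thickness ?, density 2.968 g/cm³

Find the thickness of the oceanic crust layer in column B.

7.46 km

Take the compensation level at the base of the deeper column (depth z_c below the surface of column A) and equate Σ ρ_i t_i down to z_c; mantle fills any gap and the z_c terms cancel.
Column A: 38.4×2.656 + (z_c − 38.4)×3.222
Column B: 5.04×0 + 1.64×1.027 + x×2.968 + (z_c − 5.04 − 1.64 − x)×3.222
The z_c×3.222 term appears on both sides and cancels. Collect the known terms of each column as K = Σ(ρt)_known − 3.222 × (depth of known layers): K_A = 101.9904 − 3.222×38.4 = −21.7344; K_B = 1.68428 − 3.222×(5.04 + 1.64) = −19.83868.
Balance: K_A = K_B − x×(3.222 − 2.968), so x = (K_B − K_A)/(3.222 − 2.968) = 1.89572/0.254 = 7.46 km.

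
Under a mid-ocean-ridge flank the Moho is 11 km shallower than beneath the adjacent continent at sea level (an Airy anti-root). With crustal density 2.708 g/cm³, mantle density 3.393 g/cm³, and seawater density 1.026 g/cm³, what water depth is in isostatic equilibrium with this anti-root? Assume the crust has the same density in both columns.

Replacing a thickness d of crust by seawater at the top must be balanced by replacing crust with mantle at the base: d (ρ_c − ρ_w) = a (ρ_m − ρ_c).
d = a (ρ_m − ρ_c)/(ρ_c − ρ_w) = 11 km × 0.685/1.682 = 4.48 km.

4.48 km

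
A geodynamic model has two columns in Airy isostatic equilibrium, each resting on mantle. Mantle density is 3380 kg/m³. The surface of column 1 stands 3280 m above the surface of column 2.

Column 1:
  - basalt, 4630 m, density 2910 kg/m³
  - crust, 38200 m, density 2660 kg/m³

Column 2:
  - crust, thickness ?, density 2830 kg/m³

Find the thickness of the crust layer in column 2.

33800 m

Take the compensation level at the base of the deeper column (depth z_c below the surface of column 1) and equate Σ ρ_i t_i down to z_c; mantle fills any gap and the z_c terms cancel.
Column 1: 4630×2910 + 38200×2660 + (z_c − 42830)×3380
Column 2: 3280×0 + x×2830 + (z_c − 3280 − 0 − x)×3380
The z_c×3380 term appears on both sides and cancels. Collect the known terms of each column as K = Σ(ρt)_known − 3380 × (depth of known layers): K_1 = 115085300 − 3380×42830 = −29680100; K_2 = 0 − 3380×(3280 + 0) = −11086400.
Balance: K_1 = K_2 − x×(3380 − 2830), so x = (K_2 − K_1)/(3380 − 2830) = 18593700/550 = 33800 m.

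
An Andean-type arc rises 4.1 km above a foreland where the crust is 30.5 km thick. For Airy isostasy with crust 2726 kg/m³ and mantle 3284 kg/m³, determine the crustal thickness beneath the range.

54.6 km

Root depth r = h ρ_c / (ρ_m − ρ_c) = 4.1 km × 2726 / 558 = 20.03 km.
Total thickness = T + h + r = 30.5 km + 4.1 km + 20.03 km = 54.6 km.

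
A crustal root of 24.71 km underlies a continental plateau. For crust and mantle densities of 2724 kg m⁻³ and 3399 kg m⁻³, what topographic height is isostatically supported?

Balancing pressure at the compensation depth: ρ_c h = (ρ_m − ρ_c) r.
h = r (ρ_m − ρ_c) / ρ_c = 24.71 km × (3399 − 2724) / 2724 = 6.12 km.

6.12 km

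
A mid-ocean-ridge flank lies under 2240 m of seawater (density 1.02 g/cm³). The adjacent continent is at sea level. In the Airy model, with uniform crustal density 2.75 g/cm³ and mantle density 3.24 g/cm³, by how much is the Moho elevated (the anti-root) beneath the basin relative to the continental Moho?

By Archimedes' principle applied to the lithosphere: replacing crust with seawater at the top is compensated by replacing crust with mantle at the base: d (ρ_c − ρ_w) = a (ρ_m − ρ_c).
a = d (ρ_c − ρ_w)/(ρ_m − ρ_c) = 2240 m × 1.73/0.49 = 7910 m.

7910 m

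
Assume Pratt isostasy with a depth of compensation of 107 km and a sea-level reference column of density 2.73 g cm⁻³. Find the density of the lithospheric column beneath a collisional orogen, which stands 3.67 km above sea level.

2.64 g cm⁻³

Pratt balance: ρ_ref D = ρ (D + h).
ρ = ρ_ref D/(D + h) = 2.73 × 107 km/(107 km + 3.67 km) = 2.64 g cm⁻³.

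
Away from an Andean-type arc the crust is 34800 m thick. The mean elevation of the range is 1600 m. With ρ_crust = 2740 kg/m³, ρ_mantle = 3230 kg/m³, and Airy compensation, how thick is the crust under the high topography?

Root depth r = h ρ_c / (ρ_m − ρ_c) = 1600 m × 2740 / 490 = 8947 m.
Total thickness = T + h + r = 34800 m + 1600 m + 8947 m = 45300 m.

45300 m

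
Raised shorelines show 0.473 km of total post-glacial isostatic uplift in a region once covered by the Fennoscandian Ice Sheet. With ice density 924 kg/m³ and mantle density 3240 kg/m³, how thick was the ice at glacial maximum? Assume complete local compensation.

u = t ρ_ice/ρ_m → t = u ρ_m/ρ_ice = 0.473 km × 3240/924 = 1.66 km.

1.66 km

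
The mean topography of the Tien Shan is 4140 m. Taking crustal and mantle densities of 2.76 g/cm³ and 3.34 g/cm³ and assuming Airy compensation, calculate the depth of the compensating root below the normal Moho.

19700 m

In Airy isostatic equilibrium: the weight of the topography is balanced by the buoyancy of the root, ρ_c h = (ρ_m − ρ_c) r.
r = h · ρ_c / (ρ_m − ρ_c) = 4140 m × 2.76 / (3.34 − 2.76) = 19700 m.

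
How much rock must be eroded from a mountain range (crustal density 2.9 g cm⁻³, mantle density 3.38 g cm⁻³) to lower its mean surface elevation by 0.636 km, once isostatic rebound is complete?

4.48 km

Net drop Δ = e − u = e − e ρ_c/ρ_m = e (ρ_m − ρ_c)/ρ_m.
e = Δ ρ_m/(ρ_m − ρ_c) = 0.636 km × 3.38/0.48 = 4.48 km.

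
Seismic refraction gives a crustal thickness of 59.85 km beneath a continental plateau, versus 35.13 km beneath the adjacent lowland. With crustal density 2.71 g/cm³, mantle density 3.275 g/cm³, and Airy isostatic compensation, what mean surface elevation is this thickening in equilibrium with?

4.26 km

Excess crust Δ = 59.85 km − 35.13 km = 24.72 km, split between elevation h and root r with h + r = Δ.
Airy balance ρ_c h = (ρ_m − ρ_c) r gives r = h ρ_c/(ρ_m − ρ_c), so h (1 + ρ_c/(ρ_m − ρ_c)) = Δ, i.e. h = Δ (ρ_m − ρ_c)/ρ_m.
h = 24.72 km × 0.565/3.275 = 4.26 km.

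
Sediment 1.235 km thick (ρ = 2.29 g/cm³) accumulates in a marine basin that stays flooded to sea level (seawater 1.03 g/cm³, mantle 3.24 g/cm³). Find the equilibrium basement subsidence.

0.704 km

Submarine loading: the sediment displaces seawater, and the subsidence is in turn flooded, so s (ρ_m − ρ_w) = t (ρ_sed − ρ_w).
s = 1.235 km × (2.29 − 1.03) / (3.24 − 1.03) = 0.704 km.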